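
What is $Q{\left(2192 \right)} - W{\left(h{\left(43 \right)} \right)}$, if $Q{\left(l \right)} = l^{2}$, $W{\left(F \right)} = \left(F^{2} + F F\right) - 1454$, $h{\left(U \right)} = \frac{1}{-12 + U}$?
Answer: $\frac{4618871596}{961} \approx 4.8063 \cdot 10^{6}$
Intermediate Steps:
$W{\left(F \right)} = -1454 + 2 F^{2}$ ($W{\left(F \right)} = \left(F^{2} + F^{2}\right) - 1454 = 2 F^{2} - 1454 = -1454 + 2 F^{2}$)
$Q{\left(2192 \right)} - W{\left(h{\left(43 \right)} \right)} = 2192^{2} - \left(-1454 + 2 \left(\frac{1}{-12 + 43}\right)^{2}\right) = 4804864 - \left(-1454 + 2 \left(\frac{1}{31}\right)^{2}\right) = 4804864 - \left(-1454 + \frac{2}{961}\right) = 4804864 - - \frac{1397292}{961} = 4804864 + \frac{1397292}{961} = \frac{4618871596}{961}$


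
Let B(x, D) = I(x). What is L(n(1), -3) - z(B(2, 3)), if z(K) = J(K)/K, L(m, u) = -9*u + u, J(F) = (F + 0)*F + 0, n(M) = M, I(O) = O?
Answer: 22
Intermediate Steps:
B(x, D) = x
J(F) = F² (J(F) = F*F + 0 = F² + 0 = F²)
L(m, u) = -8*u
z(K) = K (z(K) = K²/K = K)
L(n(1), -3) - z(B(2, 3)) = -8*(-3) - 1*2 = 24 - 2 = 22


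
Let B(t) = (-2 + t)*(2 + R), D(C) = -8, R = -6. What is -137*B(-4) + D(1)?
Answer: -3296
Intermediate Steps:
B(t) = 8 - 4*t (B(t) = (-2 + t)*(2 - 6) = (-2 + t)*(-4) = 8 - 4*t)
-137*B(-4) + D(1) = -137*(8 - 4*(-4)) - 8 = -137*(8 + 16) - 8 = -137*24 - 8 = -3288 - 8 = -3296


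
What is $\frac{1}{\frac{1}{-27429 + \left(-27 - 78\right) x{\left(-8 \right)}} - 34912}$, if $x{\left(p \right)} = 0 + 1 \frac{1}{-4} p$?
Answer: $- \frac{27639}{964932769} \approx -2.8643 \cdot 10^{-5}$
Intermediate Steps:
$x{\left(p \right)} = - \frac{p}{4}$ ($x{\left(p \right)} = 0 + 1 \left(- \frac{1}{4}\right) p = 0 - \frac{p}{4} = - \frac{p}{4}$)
$\frac{1}{\frac{1}{-27429 + \left(-27 - 78\right) x{\left(-8 \right)}} - 34912} = \frac{1}{\frac{1}{-27429 + \left(-27 - 78\right) \left(\left(- \frac{1}{4}\right) \left(-8\right)\right)} - 34912} = \frac{1}{\frac{1}{-27429 - 210} - 34912} = \frac{1}{\frac{1}{-27639} - 34912} = \frac{1}{- \frac{1}{27639} - 34912} = \frac{1}{- \frac{964932769}{27639}} = - \frac{27639}{964932769}$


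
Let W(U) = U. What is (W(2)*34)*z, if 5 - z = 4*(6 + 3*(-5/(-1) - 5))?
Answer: -1292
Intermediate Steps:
z = -19 (z = 5 - 4*(6 + 3*(-5/(-1) - 5)) = 5 - 4*(6 + 3*(-5*(-1) - 5)) = 5 - 4*(6 + 3*(5 - 5)) = 5 - 4*(6 + 3*0) = 5 - 4*(6 + 0) = 5 - 4*6 = 5 - 1*24 = 5 - 24 = -19)
(W(2)*34)*z = (2*34)*(-19) = 68*(-19) = -1292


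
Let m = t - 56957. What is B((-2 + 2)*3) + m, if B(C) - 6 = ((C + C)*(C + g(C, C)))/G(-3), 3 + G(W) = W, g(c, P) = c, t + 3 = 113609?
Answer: 56655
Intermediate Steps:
t = 113606 (t = -3 + 113609 = 113606)
G(W) = -3 + W
m = 56649 (m = 113606 - 56957 = 56649)
B(C) = 6 - 2*C**2/3 (B(C) = 6 + ((C + C)*(C + C))/(-3 - 3) = 6 + ((2*C)*(2*C))/(-6) = 6 + (4*C**2)*(-1/6) = 6 - 2*C**2/3)
B((-2 + 2)*3) + m = (6 - 2*9*(-2 + 2)**2/3) + 56649 = (6 - 2*(0*3)**2/3) + 56649 = (6 - 2/3*0**2) + 56649 = (6 - 2/3*0) + 56649 = (6 + 0) + 56649 = 6 + 56649 = 56655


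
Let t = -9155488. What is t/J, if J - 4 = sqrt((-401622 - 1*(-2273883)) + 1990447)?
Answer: 9155488/965673 - 4577744*sqrt(965677)/965673 ≈ -4648.9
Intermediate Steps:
J = 4 + 2*sqrt(965677) (J = 4 + sqrt((-401622 - 1*(-2273883)) + 1990447) = 4 + sqrt((-401622 + 2273883) + 1990447) = 4 + sqrt(1872261 + 1990447) = 4 + sqrt(3862708) = 4 + 2*sqrt(965677) ≈ 1969.4)
t/J = -9155488/(4 + 2*sqrt(965677))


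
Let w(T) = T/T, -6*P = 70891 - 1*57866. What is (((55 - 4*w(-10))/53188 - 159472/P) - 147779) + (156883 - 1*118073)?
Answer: -75439964670609/692773700 ≈ -1.0890e+5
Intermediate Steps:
P = -13025/6 (P = -(70891 - 1*57866)/6 = -(70891 - 57866)/6 = -1/6*13025 = -13025/6 ≈ -2170.8)
w(T) = 1
(((55 - 4*w(-10))/53188 - 159472/P) - 147779) + (156883 - 1*118073) = (((55 - 4*1)/53188 - 159472/(-13025/6)) - 147779) + (156883 - 1*118073) = (((55 - 4)*(1/53188) - 159472*(-6/13025)) - 147779) + (156883 - 118073) = ((51*(1/53188) + 956832/13025) - 147779) + 38810 = ((51/53188 + 956832/13025) - 147779) + 38810 = (50892644691/692773700 - 147779) + 38810 = -102326511967609/692773700 + 38810 = -75439964670609/692773700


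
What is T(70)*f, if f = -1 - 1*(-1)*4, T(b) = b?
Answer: 210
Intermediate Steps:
f = 3 (f = -1 + 1*4 = -1 + 4 = 3)
T(70)*f = 70*3 = 210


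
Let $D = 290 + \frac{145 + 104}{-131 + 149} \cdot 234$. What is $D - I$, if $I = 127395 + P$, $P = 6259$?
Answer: $-130127$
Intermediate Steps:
$I = 133654$ ($I = 127395 + 6259 = 133654$)
$D = 3527$ ($D = 290 + \frac{249}{18} \cdot 234 = 290 + 249 \cdot \frac{1}{18} \cdot 234 = 290 + \frac{83}{6} \cdot 234 = 290 + 3237 = 3527$)
$D - I = 3527 - 133654 = -130127$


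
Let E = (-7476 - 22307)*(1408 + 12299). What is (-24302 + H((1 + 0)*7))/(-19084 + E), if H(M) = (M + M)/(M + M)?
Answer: 24301/408254665 ≈ 5.9524e-5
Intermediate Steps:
E = -408235581 (E = -29783*13707 = -408235581)
H(M) = 1 (H(M) = (2*M)/((2*M)) = (2*M)*(1/(2*M)) = 1)
(-24302 + H((1 + 0)*7))/(-19084 + E) = (-24302 + 1)/(-19084 - 408235581) = -24301/(-408254665) = -24301*(-1/408254665) = 24301/408254665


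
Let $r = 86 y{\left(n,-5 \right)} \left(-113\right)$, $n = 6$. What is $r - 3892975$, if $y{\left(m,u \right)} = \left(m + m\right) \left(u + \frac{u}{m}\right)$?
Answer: $-3212715$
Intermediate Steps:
$y{\left(m,u \right)} = 2 m \left(u + \frac{u}{m}\right)$
$r = 680260$ ($r = 86 \cdot 2 \left(-5\right) \left(1 + 6\right) \left(-113\right) = 86 \cdot 2 \left(-5\right) 7 \left(-113\right) = 86 \left(-70\right) \left(-113\right) = \left(-6020\right) \left(-113\right) = 680260$)
$r - 3892975 = 680260 - 3892975 = -3212715$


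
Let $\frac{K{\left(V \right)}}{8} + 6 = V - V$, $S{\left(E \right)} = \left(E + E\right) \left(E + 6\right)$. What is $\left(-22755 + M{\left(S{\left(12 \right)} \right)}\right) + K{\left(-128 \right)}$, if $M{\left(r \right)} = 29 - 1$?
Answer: $-22775$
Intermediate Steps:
$S{\left(E \right)} = 2 E \left(6 + E\right)$
$M{\left(r \right)} = 28$
$K{\left(V \right)} = -48$ ($K{\left(V \right)} = -48 + 8 \left(V - V\right) = -48 + 8 \cdot 0 = -48 + 0 = -48$)
$\left(-22755 + M{\left(S{\left(12 \right)} \right)}\right) + K{\left(-128 \right)} = \left(-22755 + 28\right) - 48 = -22727 - 48 = -22775$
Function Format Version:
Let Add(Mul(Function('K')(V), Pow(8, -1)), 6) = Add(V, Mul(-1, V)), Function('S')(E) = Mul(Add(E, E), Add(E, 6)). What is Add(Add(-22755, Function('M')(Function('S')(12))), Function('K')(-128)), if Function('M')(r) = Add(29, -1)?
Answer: -22775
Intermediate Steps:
Function('S')(E) = Mul(2, E, Add(6, E)) (Function('S')(E) = Mul(Mul(2, E), Add(6, E)) = Mul(2, E, Add(6, E)))
Function('M')(r) = 28
Function('K')(V) = -48 (Function('K')(V) = Add(-48, Mul(8, Add(V, Mul(-1, V)))) = Add(-48, Mul(8, 0)) = Add(-48, 0) = -48)
Add(Add(-22755, Function('M')(Function('S')(12))), Function('K')(-128)) = Add(Add(-22755, 28), -48) = Add(-22727, -48) = -22775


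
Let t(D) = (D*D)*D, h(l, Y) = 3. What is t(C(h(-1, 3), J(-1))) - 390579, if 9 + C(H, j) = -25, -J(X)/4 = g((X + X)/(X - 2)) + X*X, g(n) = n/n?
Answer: -429883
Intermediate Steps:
g(n) = 1
J(X) = -4 - 4*X**2 (J(X) = -4*(1 + X*X) = -4*(1 + X**2) = -4 - 4*X**2)
C(H, j) = -34 (C(H, j) = -9 - 25 = -34)
t(D) = D**3 (t(D) = D**2*D = D**3)
t(C(h(-1, 3), J(-1))) - 390579 = (-34)**3 - 390579 = -39304 - 390579 = -429883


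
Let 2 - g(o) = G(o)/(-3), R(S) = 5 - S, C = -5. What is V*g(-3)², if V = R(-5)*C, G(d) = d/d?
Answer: -2450/9 ≈ -272.22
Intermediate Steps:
G(d) = 1
g(o) = 7/3 (g(o) = 2 - 1/(-3) = 2 - (-1)/3 = 2 - 1*(-⅓) = 2 + ⅓ = 7/3)
V = -50 (V = (5 - 1*(-5))*(-5) = (5 + 5)*(-5) = 10*(-5) = -50)
V*g(-3)² = -50*(7/3)² = -50*49/9 = -2450/9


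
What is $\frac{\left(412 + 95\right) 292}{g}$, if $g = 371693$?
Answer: $\frac{148044}{371693} \approx 0.3983$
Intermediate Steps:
$\frac{\left(412 + 95\right) 292}{g} = \frac{\left(412 + 95\right) 292}{371693} = 507 \cdot 292 \cdot \frac{1}{371693} = 148044 \cdot \frac{1}{371693} = \frac{148044}{371693}$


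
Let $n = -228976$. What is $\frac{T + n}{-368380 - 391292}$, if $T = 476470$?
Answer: $- \frac{41249}{126612} \approx -0.32579$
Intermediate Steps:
$\frac{T + n}{-368380 - 391292} = \frac{476470 - 228976}{-368380 - 391292} = \frac{247494}{-759672} = 247494 \left(- \frac{1}{759672}\right) = - \frac{41249}{126612}$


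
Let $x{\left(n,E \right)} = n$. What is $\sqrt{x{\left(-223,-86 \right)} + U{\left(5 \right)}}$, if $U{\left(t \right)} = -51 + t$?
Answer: $i \sqrt{269} \approx 16.401 i$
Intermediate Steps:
$\sqrt{x{\left(-223,-86 \right)} + U{\left(5 \right)}} = \sqrt{-223 + \left(-51 + 5\right)} = \sqrt{-223 - 46} = \sqrt{-269} = i \sqrt{269}$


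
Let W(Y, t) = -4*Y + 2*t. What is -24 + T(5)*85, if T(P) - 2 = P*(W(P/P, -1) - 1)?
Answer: -2829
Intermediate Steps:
T(P) = 2 - 7*P (T(P) = 2 + P*((-4*P/P + 2*(-1)) - 1) = 2 + P*((-4*1 - 2) - 1) = 2 + P*((-4 - 2) - 1) = 2 + P*(-6 - 1) = 2 + P*(-7) = 2 - 7*P)
-24 + T(5)*85 = -24 + (2 - 7*5)*85 = -24 + (2 - 35)*85 = -24 - 33*85 = -24 - 2805 = -2829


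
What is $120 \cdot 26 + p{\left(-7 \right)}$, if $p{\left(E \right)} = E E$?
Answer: $3169$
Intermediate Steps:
$p{\left(E \right)} = E^{2}$
$120 \cdot 26 + p{\left(-7 \right)} = 120 \cdot 26 + \left(-7\right)^{2} = 3120 + 49 = 3169$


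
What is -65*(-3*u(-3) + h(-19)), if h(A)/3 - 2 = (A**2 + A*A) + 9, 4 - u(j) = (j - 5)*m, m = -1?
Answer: -143715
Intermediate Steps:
u(j) = -1 + j (u(j) = 4 - (j - 5)*(-1) = 4 - (-5 + j)*(-1) = 4 - (5 - j) = 4 + (-5 + j) = -1 + j)
h(A) = 33 + 6*A**2 (h(A) = 6 + 3*((A**2 + A*A) + 9) = 6 + 3*((A**2 + A**2) + 9) = 6 + 3*(2*A**2 + 9) = 6 + 3*(9 + 2*A**2) = 6 + (27 + 6*A**2) = 33 + 6*A**2)
-65*(-3*u(-3) + h(-19)) = -65*(-3*(-1 - 3) + (33 + 6*(-19)**2)) = -65*(-3*(-4) + (33 + 6*361)) = -65*(12 + (33 + 2166)) = -65*(12 + 2199) = -65*2211 = -143715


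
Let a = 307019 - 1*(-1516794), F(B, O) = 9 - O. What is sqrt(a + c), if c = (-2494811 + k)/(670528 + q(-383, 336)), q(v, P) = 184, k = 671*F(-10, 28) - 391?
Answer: sqrt(4185964090128910)/47908 ≈ 1350.5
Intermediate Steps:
k = -13140 (k = 671*(9 - 1*28) - 391 = 671*(9 - 28) - 391 = 671*(-19) - 391 = -12749 - 391 = -13140)
a = 1823813 (a = 307019 + 1516794 = 1823813)
c = -2507951/670712 (c = (-2494811 - 13140)/(670528 + 184) = -2507951/670712 ≈ -3.7392)
sqrt(a + c) = sqrt(1823813 - 2507951/670712) = sqrt(1223250756905/670712) = sqrt(4185964090128910)/47908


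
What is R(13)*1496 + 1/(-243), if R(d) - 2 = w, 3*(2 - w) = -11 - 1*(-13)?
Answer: 1211759/243 ≈ 4986.7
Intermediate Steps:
w = 4/3 (w = 2 - (-11 - 1*(-13))/3 = 2 - (-11 + 13)/3 = 2 - ⅓*2 = 2 - ⅔ = 4/3 ≈ 1.3333)
R(d) = 10/3 (R(d) = 2 + 4/3 = 10/3)
R(13)*1496 + 1/(-243) = (10/3)*1496 + 1/(-243) = 14960/3 - 1/243 = 1211759/243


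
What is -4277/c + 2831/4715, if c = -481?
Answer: 1655982/174455 ≈ 9.4923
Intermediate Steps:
-4277/c + 2831/4715 = -4277/(-481) + 2831/4715 = -4277*(-1/481) + 2831*(1/4715) = 329/37 + 2831/4715 = 1655982/174455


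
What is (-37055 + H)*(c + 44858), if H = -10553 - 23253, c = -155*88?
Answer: -2212138698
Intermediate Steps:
c = -13640
H = -33806
(-37055 + H)*(c + 44858) = (-37055 - 33806)*(-13640 + 44858) = -70861*31218 = -2212138698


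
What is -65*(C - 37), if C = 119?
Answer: -5330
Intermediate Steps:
-65*(C - 37) = -65*(119 - 37) = -65*82 = -5330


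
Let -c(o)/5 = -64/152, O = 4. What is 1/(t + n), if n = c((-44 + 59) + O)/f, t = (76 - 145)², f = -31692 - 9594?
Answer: 392217/1867345117 ≈ 0.00021004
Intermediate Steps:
f = -41286
t = 4761 (t = (-69)² = 4761)
c(o) = 40/19 (c(o) = -(-320)/152 = -5*(-8/19) = 40/19)
n = -20/392217 (n = (40/19)/(-41286) = (40/19)*(-1/41286) = -20/392217 ≈ -5.0992e-5)
1/(t + n) = 1/(4761 - 20/392217) = 1/(1867345117/392217) = 392217/1867345117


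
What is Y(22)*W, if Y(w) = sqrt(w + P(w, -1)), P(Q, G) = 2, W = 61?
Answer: 122*sqrt(6) ≈ 298.84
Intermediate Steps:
Y(w) = sqrt(2 + w) (Y(w) = sqrt(w + 2) = sqrt(2 + w))
Y(22)*W = sqrt(2 + 22)*61 = sqrt(24)*61 = (2*sqrt(6))*61 = 122*sqrt(6)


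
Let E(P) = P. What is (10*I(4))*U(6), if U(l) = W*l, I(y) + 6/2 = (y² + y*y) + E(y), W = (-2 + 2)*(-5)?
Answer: 0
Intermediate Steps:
W = 0 (W = 0*(-5) = 0)
I(y) = -3 + y + 2*y² (I(y) = -3 + ((y² + y*y) + y) = -3 + ((y² + y²) + y) = -3 + (2*y² + y) = -3 + (y + 2*y²) = -3 + y + 2*y²)
U(l) = 0 (U(l) = 0*l = 0)
(10*I(4))*U(6) = (10*(-3 + 4 + 2*4²))*0 = (10*(-3 + 4 + 2*16))*0 = (10*(-3 + 4 + 32))*0 = (10*33)*0 = 330*0 = 0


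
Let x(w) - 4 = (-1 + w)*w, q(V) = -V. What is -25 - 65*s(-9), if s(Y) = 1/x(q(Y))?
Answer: -1965/76 ≈ -25.855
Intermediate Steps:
x(w) = 4 + w*(-1 + w) (x(w) = 4 + (-1 + w)*w = 4 + w*(-1 + w))
s(Y) = 1/(4 + Y + Y²) (s(Y) = 1/(4 + (-Y)² - (-1)*Y) = 1/(4 + Y² + Y) = 1/(4 + Y + Y²))
-25 - 65*s(-9) = -25 - 65/(4 - 9 + (-9)²) = -25 - 65/(4 - 9 + 81) = -25 - 65/76 = -1965/76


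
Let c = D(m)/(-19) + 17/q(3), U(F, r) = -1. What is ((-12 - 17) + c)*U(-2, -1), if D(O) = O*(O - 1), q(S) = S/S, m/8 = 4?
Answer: 1220/19 ≈ 64.211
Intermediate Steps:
m = 32 (m = 8*4 = 32)
q(S) = 1
D(O) = O*(-1 + O)
c = -669/19 (c = (32*(-1 + 32))/(-19) + 17/1 = (32*31)*(-1/19) + 17*1 = 992*(-1/19) + 17 = -992/19 + 17 = -669/19 ≈ -35.211)
((-12 - 17) + c)*U(-2, -1) = ((-12 - 17) - 669/19)*(-1) = (-29 - 669/19)*(-1) = -1220/19*(-1) = 1220/19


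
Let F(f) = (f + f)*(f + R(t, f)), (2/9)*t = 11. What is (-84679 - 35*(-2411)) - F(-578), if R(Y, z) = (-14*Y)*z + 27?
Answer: 462403174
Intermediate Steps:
t = 99/2 (t = (9/2)*11 = 99/2 ≈ 49.500)
R(Y, z) = 27 - 14*Y*z (R(Y, z) = -14*Y*z + 27 = 27 - 14*Y*z)
F(f) = 2*f*(27 - 692*f) (F(f) = (f + f)*(f + (27 - 14*99/2*f)) = (2*f)*(f + (27 - 693*f)) = (2*f)*(27 - 692*f) = 2*f*(27 - 692*f))
(-84679 - 35*(-2411)) - F(-578) = (-84679 - 35*(-2411)) - 2*(-578)*(27 - 692*(-578)) = (-84679 - 1*(-84385)) - 2*(-578)*(27 + 399976) = (-84679 + 84385) - 2*(-578)*400003 = -294 - 1*(-462403468) = -294 + 462403468 = 462403174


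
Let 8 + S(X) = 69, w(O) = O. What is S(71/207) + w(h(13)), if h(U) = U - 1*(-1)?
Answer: 75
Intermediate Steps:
h(U) = 1 + U (h(U) = U + 1 = 1 + U)
S(X) = 61 (S(X) = -8 + 69 = 61)
S(71/207) + w(h(13)) = 61 + (1 + 13) = 61 + 14 = 75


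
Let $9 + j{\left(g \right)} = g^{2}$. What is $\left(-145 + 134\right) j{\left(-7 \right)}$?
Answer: $-440$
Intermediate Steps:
$j{\left(g \right)} = -9 + g^{2}$
$\left(-145 + 134\right) j{\left(-7 \right)} = \left(-145 + 134\right) \left(-9 + \left(-7\right)^{2}\right) = - 11 \left(-9 + 49\right) = \left(-11\right) 40 = -440$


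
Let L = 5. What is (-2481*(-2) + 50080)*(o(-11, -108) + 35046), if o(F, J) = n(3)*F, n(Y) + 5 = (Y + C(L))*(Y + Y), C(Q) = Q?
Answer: 1902967066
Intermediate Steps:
n(Y) = -5 + 2*Y*(5 + Y) (n(Y) = -5 + (Y + 5)*(Y + Y) = -5 + (5 + Y)*(2*Y) = -5 + 2*Y*(5 + Y))
o(F, J) = 43*F (o(F, J) = (-5 + 2*3**2 + 10*3)*F = (-5 + 2*9 + 30)*F = (-5 + 18 + 30)*F = 43*F)
(-2481*(-2) + 50080)*(o(-11, -108) + 35046) = (-2481*(-2) + 50080)*(43*(-11) + 35046) = (4962 + 50080)*(-473 + 35046) = 55042*34573 = 1902967066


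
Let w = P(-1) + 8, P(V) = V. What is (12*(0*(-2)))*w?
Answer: 0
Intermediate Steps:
w = 7 (w = -1 + 8 = 7)
(12*(0*(-2)))*w = (12*(0*(-2)))*7 = (12*0)*7 = 0*7 = 0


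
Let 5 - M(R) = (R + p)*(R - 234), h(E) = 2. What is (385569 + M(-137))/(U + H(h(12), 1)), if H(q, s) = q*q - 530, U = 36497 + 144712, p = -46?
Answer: 317681/180683 ≈ 1.7582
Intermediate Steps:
M(R) = 5 - (-234 + R)*(-46 + R) (M(R) = 5 - (R - 46)*(R - 234) = 5 - (-46 + R)*(-234 + R) = 5 - (-234 + R)*(-46 + R))
U = 181209
H(q, s) = -530 + q² (H(q, s) = q² - 530 = -530 + q²)
(385569 + M(-137))/(U + H(h(12), 1)) = (385569 + (-10759 - 1*(-137)² + 280*(-137)))/(181209 + (-530 + 2²)) = (385569 + (-10759 - 1*18769 - 38360))/(181209 + (-530 + 4)) = (385569 + (-10759 - 18769 - 38360))/(181209 - 526) = (385569 - 67888)/180683 = 317681*(1/180683) = 317681/180683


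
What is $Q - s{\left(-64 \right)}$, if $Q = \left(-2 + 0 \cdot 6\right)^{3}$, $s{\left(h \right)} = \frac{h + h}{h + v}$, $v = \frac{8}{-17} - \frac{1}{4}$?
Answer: $- \frac{43912}{4401} \approx -9.9777$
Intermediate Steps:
$v = - \frac{49}{68}$ ($v = 8 \left(- \frac{1}{17}\right) - \frac{1}{4} = - \frac{8}{17} - \frac{1}{4} = - \frac{49}{68} \approx -0.72059$)
$s{\left(h \right)} = \frac{2 h}{- \frac{49}{68} + h}$ ($s{\left(h \right)} = \frac{h + h}{h - \frac{49}{68}} = \frac{2 h}{- \frac{49}{68} + h}$)
$Q = -8$ ($Q = \left(-2 + 0\right)^{3} = \left(-2\right)^{3} = -8$)
$Q - s{\left(-64 \right)} = -8 - 136 \left(-64\right) \frac{1}{-49 + 68 \left(-64\right)} = -8 - 136 \left(-64\right) \frac{1}{-49 - 4352} = -8 - 136 \left(-64\right) \frac{1}{-4401} = -8 - 136 \left(-64\right) \left(- \frac{1}{4401}\right) = -8 - \frac{8704}{4401} = - \frac{43912}{4401}$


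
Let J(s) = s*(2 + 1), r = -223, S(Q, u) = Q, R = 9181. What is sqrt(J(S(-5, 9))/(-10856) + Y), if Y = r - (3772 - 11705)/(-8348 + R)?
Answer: I*sqrt(89067866191418)/645932 ≈ 14.611*I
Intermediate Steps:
J(s) = 3*s (J(s) = s*3 = 3*s)
Y = -177826/833 (Y = -223 - (3772 - 11705)/(-8348 + 9181) = -223 - (-7933)/833 = -223 - 1*(-7933/833) = -223 + 7933/833 = -177826/833 ≈ -213.48)
sqrt(J(S(-5, 9))/(-10856) + Y) = sqrt((3*(-5))/(-10856) - 177826/833) = sqrt(-15*(-1/10856) - 177826/833) = sqrt(15/10856 - 177826/833) = sqrt(-1930466561/9043048) = I*sqrt(89067866191418)/645932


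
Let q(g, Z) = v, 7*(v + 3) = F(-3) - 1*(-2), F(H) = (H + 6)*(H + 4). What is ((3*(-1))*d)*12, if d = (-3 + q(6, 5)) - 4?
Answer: 2340/7 ≈ 334.29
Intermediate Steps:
F(H) = (4 + H)*(6 + H) (F(H) = (6 + H)*(4 + H) = (4 + H)*(6 + H))
v = -16/7 (v = -3 + ((24 + (-3)² + 10*(-3)) - 1*(-2))/7 = -3 + ((24 + 9 - 30) + 2)/7 = -3 + (3 + 2)/7 = -3 + (⅐)*5 = -3 + 5/7 = -16/7 ≈ -2.2857)
q(g, Z) = -16/7
d = -65/7 (d = (-3 - 16/7) - 4 = -37/7 - 4 = -65/7 ≈ -9.2857)
((3*(-1))*d)*12 = ((3*(-1))*(-65/7))*12 = -3*(-65/7)*12 = (195/7)*12 = 2340/7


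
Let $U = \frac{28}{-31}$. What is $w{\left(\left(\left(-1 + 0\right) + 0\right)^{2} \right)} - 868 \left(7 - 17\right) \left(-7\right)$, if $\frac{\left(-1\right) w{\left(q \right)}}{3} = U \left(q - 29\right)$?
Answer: $- \frac{1885912}{31} \approx -60836.0$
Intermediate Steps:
$U = - \frac{28}{31}$ ($U = 28 \left(- \frac{1}{31}\right) = - \frac{28}{31} \approx -0.90323$)
$w{\left(q \right)} = - \frac{2436}{31} + \frac{84 q}{31}$ ($w{\left(q \right)} = - 3 \left(- \frac{28 \left(q - 29\right)}{31}\right) = - 3 \left(- \frac{28 \left(-29 + q\right)}{31}\right) = - 3 \left(\frac{812}{31} - \frac{28 q}{31}\right) = - \frac{2436}{31} + \frac{84 q}{31}$)
$w{\left(\left(\left(-1 + 0\right) + 0\right)^{2} \right)} - 868 \left(7 - 17\right) \left(-7\right) = \left(- \frac{2436}{31} + \frac{84 \left(\left(-1 + 0\right) + 0\right)^{2}}{31}\right) - 868 \left(7 - 17\right) \left(-7\right) = \left(- \frac{2436}{31} + \frac{84 \left(-1 + 0\right)^{2}}{31}\right) - 868 \left(\left(-10\right) \left(-7\right)\right) = \left(- \frac{2436}{31} + \frac{84 \left(-1\right)^{2}}{31}\right) - 60760 = \left(- \frac{2436}{31} + \frac{84}{31} \cdot 1\right) - 60760 = \left(- \frac{2436}{31} + \frac{84}{31}\right) - 60760 = - \frac{2352}{31} - 60760 = - \frac{1885912}{31}$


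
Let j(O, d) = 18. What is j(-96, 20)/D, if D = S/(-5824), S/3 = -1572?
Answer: 2912/131 ≈ 22.229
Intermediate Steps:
S = -4716 (S = 3*(-1572) = -4716)
D = 1179/1456 (D = -4716/(-5824) = -4716*(-1/5824) = 1179/1456 ≈ 0.80975)
j(-96, 20)/D = 18/(1179/1456) = 18*(1456/1179) = 2912/131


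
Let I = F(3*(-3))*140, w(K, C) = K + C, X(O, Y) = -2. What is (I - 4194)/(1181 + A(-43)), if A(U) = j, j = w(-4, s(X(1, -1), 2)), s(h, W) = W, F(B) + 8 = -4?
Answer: -1958/393 ≈ -4.9822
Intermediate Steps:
F(B) = -12 (F(B) = -8 - 4 = -12)
w(K, C) = C + K
j = -2 (j = 2 - 4 = -2)
A(U) = -2
I = -1680 (I = -12*140 = -1680)
(I - 4194)/(1181 + A(-43)) = (-1680 - 4194)/(1181 - 2) = -5874/1179 = -5874*1/1179 = -1958/393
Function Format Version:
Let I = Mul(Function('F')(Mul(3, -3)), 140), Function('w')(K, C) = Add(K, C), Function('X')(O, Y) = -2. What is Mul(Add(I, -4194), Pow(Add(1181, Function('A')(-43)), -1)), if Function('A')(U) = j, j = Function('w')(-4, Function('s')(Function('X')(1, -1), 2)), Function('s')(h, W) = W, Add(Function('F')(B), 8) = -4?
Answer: Rational(-1958, 393) ≈ -4.9822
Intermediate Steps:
Function('F')(B) = -12 (Function('F')(B) = Add(-8, -4) = -12)
Function('w')(K, C) = Add(C, K)
j = -2 (j = Add(2, -4) = -2)
Function('A')(U) = -2
I = -1680 (I = Mul(-12, 140) = -1680)
Mul(Add(I, -4194), Pow(Add(1181, Function('A')(-43)), -1)) = Mul(Add(-1680, -4194), Pow(Add(1181, -2), -1)) = Mul(-5874, Pow(1179, -1)) = Mul(-5874, Rational(1, 1179)) = Rational(-1958, 393)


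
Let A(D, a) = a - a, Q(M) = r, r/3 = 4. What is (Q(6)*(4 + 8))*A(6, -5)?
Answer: 0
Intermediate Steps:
r = 12 (r = 3*4 = 12)
Q(M) = 12
A(D, a) = 0
(Q(6)*(4 + 8))*A(6, -5) = (12*(4 + 8))*0 = (12*12)*0 = 144*0 = 0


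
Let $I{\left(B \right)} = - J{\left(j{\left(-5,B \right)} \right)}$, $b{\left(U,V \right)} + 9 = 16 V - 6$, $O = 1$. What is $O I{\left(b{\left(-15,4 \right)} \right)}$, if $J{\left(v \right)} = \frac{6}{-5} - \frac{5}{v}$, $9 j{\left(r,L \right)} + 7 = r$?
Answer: $- \frac{51}{20} \approx -2.55$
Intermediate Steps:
$j{\left(r,L \right)} = - \frac{7}{9} + \frac{r}{9}$
$J{\left(v \right)} = - \frac{6}{5} - \frac{5}{v}$ ($J{\left(v \right)} = 6 \left(- \frac{1}{5}\right) - \frac{5}{v} = - \frac{6}{5} - \frac{5}{v}$)
$b{\left(U,V \right)} = -15 + 16 V$ ($b{\left(U,V \right)} = -9 + \left(16 V - 6\right) = -9 + \left(-6 + 16 V\right) = -15 + 16 V$)
$I{\left(B \right)} = - \frac{51}{20}$ ($I{\left(B \right)} = - (- \frac{6}{5} - \frac{5}{- \frac{7}{9} + \frac{1}{9} \left(-5\right)}) = - (- \frac{6}{5} - \frac{5}{- \frac{7}{9} - \frac{5}{9}}) = - (- \frac{6}{5} - \frac{5}{- \frac{4}{3}}) = - (- \frac{6}{5} - - \frac{15}{4}) = - (- \frac{6}{5} + \frac{15}{4}) = \left(-1\right) \frac{51}{20} = - \frac{51}{20}$)
$O I{\left(b{\left(-15,4 \right)} \right)} = 1 \left(- \frac{51}{20}\right) = - \frac{51}{20}$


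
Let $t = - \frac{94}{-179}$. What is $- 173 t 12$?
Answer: $- \frac{195144}{179} \approx -1090.2$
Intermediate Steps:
$t = \frac{94}{179}$ ($t = \left(-94\right) \left(- \frac{1}{179}\right) = \frac{94}{179} \approx 0.52514$)
$- 173 t 12 = \left(-173\right) \frac{94}{179} \cdot 12 = \left(- \frac{16262}{179}\right) 12 = - \frac{195144}{179}$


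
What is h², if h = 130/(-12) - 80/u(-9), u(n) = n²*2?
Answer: 3367225/26244 ≈ 128.30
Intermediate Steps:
u(n) = 2*n²
h = -1835/162 (h = 130/(-12) - 80/(2*(-9)²) = 130*(-1/12) - 80/(2*81) = -65/6 - 80/162 = -65/6 - 80*1/162 = -65/6 - 40/81 = -1835/162 ≈ -11.327)
h² = (-1835/162)² = 3367225/26244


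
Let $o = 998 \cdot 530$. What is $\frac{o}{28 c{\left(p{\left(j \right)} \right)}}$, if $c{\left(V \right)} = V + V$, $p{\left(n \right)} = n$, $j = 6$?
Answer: $\frac{132235}{84} \approx 1574.2$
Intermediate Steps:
$c{\left(V \right)} = 2 V$
$o = 528940$
$\frac{o}{28 c{\left(p{\left(j \right)} \right)}} = \frac{528940}{28 \cdot 2 \cdot 6} = \frac{528940}{28 \cdot 12} = \frac{528940}{336} = 528940 \cdot \frac{1}{336} = \frac{132235}{84}$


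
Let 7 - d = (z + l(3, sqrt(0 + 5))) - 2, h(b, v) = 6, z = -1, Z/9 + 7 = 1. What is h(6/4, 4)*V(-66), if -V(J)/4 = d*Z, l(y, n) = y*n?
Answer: 12960 - 3888*sqrt(5) ≈ 4266.2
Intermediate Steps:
Z = -54 (Z = -63 + 9*1 = -63 + 9 = -54)
l(y, n) = n*y
d = 10 - 3*sqrt(5) (d = 7 - ((-1 + sqrt(0 + 5)*3) - 2) = 7 - ((-1 + sqrt(5)*3) - 2) = 7 - ((-1 + 3*sqrt(5)) - 2) = 7 - (-3 + 3*sqrt(5)) = 7 + (3 - 3*sqrt(5)) = 10 - 3*sqrt(5) ≈ 3.2918)
V(J) = 2160 - 648*sqrt(5) (V(J) = -4*(10 - 3*sqrt(5))*(-54) = -4*(-540 + 162*sqrt(5)) = 2160 - 648*sqrt(5))
h(6/4, 4)*V(-66) = 6*(2160 - 648*sqrt(5)) = 12960 - 3888*sqrt(5)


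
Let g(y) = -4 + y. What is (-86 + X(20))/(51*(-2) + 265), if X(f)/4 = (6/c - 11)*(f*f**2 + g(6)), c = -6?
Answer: -384182/163 ≈ -2356.9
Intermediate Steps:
X(f) = -96 - 48*f**3 (X(f) = 4*((6/(-6) - 11)*(f*f**2 + (-4 + 6))) = 4*((6*(-1/6) - 11)*(f**3 + 2)) = 4*((-1 - 11)*(2 + f**3)) = 4*(-12*(2 + f**3)) = 4*(-24 - 12*f**3) = -96 - 48*f**3)
(-86 + X(20))/(51*(-2) + 265) = (-86 + (-96 - 48*20**3))/(51*(-2) + 265) = (-86 + (-96 - 48*8000))/(-102 + 265) = (-86 + (-96 - 384000))/163 = (-86 - 384096)*(1/163) = -384182*1/163 = -384182/163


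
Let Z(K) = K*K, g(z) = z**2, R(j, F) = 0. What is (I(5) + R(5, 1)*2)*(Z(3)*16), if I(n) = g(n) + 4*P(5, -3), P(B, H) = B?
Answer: 6480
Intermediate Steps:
Z(K) = K**2
I(n) = 20 + n**2 (I(n) = n**2 + 4*5 = n**2 + 20 = 20 + n**2)
(I(5) + R(5, 1)*2)*(Z(3)*16) = ((20 + 5**2) + 0*2)*(3**2*16) = ((20 + 25) + 0)*(9*16) = (45 + 0)*144 = 45*144 = 6480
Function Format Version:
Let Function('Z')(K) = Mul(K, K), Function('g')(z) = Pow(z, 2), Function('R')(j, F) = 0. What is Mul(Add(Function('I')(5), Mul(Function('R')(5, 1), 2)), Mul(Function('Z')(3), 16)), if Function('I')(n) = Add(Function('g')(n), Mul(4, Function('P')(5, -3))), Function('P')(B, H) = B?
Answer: 6480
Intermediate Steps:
Function('Z')(K) = Pow(K, 2)
Function('I')(n) = Add(20, Pow(n, 2)) (Function('I')(n) = Add(Pow(n, 2), Mul(4, 5)) = Add(Pow(n, 2), 20) = Add(20, Pow(n, 2)))
Mul(Add(Function('I')(5), Mul(Function('R')(5, 1), 2)), Mul(Function('Z')(3), 16)) = Mul(Add(Add(20, Pow(5, 2)), Mul(0, 2)), Mul(Pow(3, 2), 16)) = Mul(Add(Add(20, 25), 0), Mul(9, 16)) = Mul(Add(45, 0), 144) = Mul(45, 144) = 6480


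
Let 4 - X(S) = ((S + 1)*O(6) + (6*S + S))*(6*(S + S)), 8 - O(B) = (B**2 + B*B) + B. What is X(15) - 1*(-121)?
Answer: 182825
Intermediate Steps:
O(B) = 8 - B - 2*B**2 (O(B) = 8 - ((B**2 + B*B) + B) = 8 - ((B**2 + B**2) + B) = 8 - (2*B**2 + B) = 8 - (B + 2*B**2) = 8 + (-B - 2*B**2) = 8 - B - 2*B**2)
X(S) = 4 - 12*S*(-70 - 63*S) (X(S) = 4 - ((S + 1)*(8 - 1*6 - 2*6**2) + (6*S + S))*6*(S + S) = 4 - ((1 + S)*(8 - 6 - 2*36) + 7*S)*6*(2*S) = 4 - ((1 + S)*(8 - 6 - 72) + 7*S)*12*S = 4 - ((1 + S)*(-70) + 7*S)*12*S = 4 - ((-70 - 70*S) + 7*S)*12*S = 4 - (-70 - 63*S)*12*S = 4 - 12*S*(-70 - 63*S))
X(15) - 1*(-121) = (4 + 756*15**2 + 840*15) - 1*(-121) = (4 + 756*225 + 12600) + 121 = (4 + 170100 + 12600) + 121 = 182704 + 121 = 182825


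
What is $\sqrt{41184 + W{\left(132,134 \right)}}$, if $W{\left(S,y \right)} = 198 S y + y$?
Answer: $\sqrt{3543542} \approx 1882.4$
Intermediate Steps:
$W{\left(S,y \right)} = y + 198 S y$ ($W{\left(S,y \right)} = 198 S y + y = y + 198 S y$)
$\sqrt{41184 + W{\left(132,134 \right)}} = \sqrt{41184 + 134 \left(1 + 198 \cdot 132\right)} = \sqrt{41184 + 134 \left(1 + 26136\right)} = \sqrt{41184 + 134 \cdot 26137} = \sqrt{41184 + 3502358} = \sqrt{3543542}$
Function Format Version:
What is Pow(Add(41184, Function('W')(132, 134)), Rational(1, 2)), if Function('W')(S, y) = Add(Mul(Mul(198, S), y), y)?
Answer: Pow(3543542, Rational(1, 2)) ≈ 1882.4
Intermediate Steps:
Function('W')(S, y) = Add(y, Mul(198, S, y)) (Function('W')(S, y) = Add(Mul(198, S, y), y) = Add(y, Mul(198, S, y)))
Pow(Add(41184, Function('W')(132, 134)), Rational(1, 2)) = Pow(Add(41184, Mul(134, Add(1, Mul(198, 132)))), Rational(1, 2)) = Pow(Add(41184, Mul(134, Add(1, 26136))), Rational(1, 2)) = Pow(Add(41184, Mul(134, 26137)), Rational(1, 2)) = Pow(Add(41184, 3502358), Rational(1, 2)) = Pow(3543542, Rational(1, 2))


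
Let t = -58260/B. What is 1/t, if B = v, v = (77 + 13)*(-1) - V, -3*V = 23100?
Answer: -761/5826 ≈ -0.13062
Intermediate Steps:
V = -7700 (V = -⅓*23100 = -7700)
v = 7610 (v = (77 + 13)*(-1) - 1*(-7700) = 90*(-1) + 7700 = -90 + 7700 = 7610)
B = 7610
t = -5826/761 (t = -58260/7610 = -58260*1/7610 = -5826/761 ≈ -7.6557)
1/t = 1/(-5826/761) = -761/5826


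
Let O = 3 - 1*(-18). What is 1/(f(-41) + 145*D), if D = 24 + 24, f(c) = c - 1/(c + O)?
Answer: 20/138381 ≈ 0.00014453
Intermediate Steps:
O = 21 (O = 3 + 18 = 21)
f(c) = c - 1/(21 + c) (f(c) = c - 1/(c + 21) = c - 1/(21 + c))
D = 48
1/(f(-41) + 145*D) = 1/((-1 + (-41)² + 21*(-41))/(21 - 41) + 145*48) = 1/((-1 + 1681 - 861)/(-20) + 6960) = 1/(-1/20*819 + 6960) = 1/(-819/20 + 6960) = 1/(138381/20) = 20/138381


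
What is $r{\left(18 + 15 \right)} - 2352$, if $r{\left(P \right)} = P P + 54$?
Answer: $-1209$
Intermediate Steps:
$r{\left(P \right)} = 54 + P^{2}$ ($r{\left(P \right)} = P^{2} + 54 = 54 + P^{2}$)
$r{\left(18 + 15 \right)} - 2352 = \left(54 + \left(18 + 15\right)^{2}\right) - 2352 = \left(54 + 33^{2}\right) - 2352 = \left(54 + 1089\right) - 2352 = 1143 - 2352 = -1209$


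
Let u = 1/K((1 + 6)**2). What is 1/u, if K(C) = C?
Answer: 49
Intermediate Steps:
u = 1/49 (u = 1/((1 + 6)**2) = 1/(7**2) = 1/49 ≈ 0.020408)
1/u = 1/(1/49) = 49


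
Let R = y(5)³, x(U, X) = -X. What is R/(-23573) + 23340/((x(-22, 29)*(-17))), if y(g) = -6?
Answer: 550300308/11621489 ≈ 47.352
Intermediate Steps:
R = -216 (R = (-6)³ = -216)
R/(-23573) + 23340/((x(-22, 29)*(-17))) = -216/(-23573) + 23340/((-1*29*(-17))) = -216*(-1/23573) + 23340/((-29*(-17))) = 216/23573 + 23340/493 = 550300308/11621489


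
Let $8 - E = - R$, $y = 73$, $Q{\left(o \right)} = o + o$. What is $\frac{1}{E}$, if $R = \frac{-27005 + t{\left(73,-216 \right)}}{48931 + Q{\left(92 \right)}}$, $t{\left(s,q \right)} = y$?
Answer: $\frac{49115}{365988} \approx 0.1342$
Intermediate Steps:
$Q{\left(o \right)} = 2 o$
$t{\left(s,q \right)} = 73$
$R = - \frac{26932}{49115}$ ($R = \frac{-27005 + 73}{48931 + 2 \cdot 92} = - \frac{26932}{48931 + 184} = - \frac{26932}{49115} \approx -0.54835$)
$E = \frac{365988}{49115}$ ($E = 8 - \left(-1\right) \left(- \frac{26932}{49115}\right) = 8 - \frac{26932}{49115} = \frac{365988}{49115} \approx 7.4517$)
$\frac{1}{E} = \frac{1}{\frac{365988}{49115}} = \frac{49115}{365988}$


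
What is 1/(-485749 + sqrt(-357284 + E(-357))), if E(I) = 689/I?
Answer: -173412393/84235024038434 - I*sqrt(45535734489)/84235024038434 ≈ -2.0587e-6 - 2.5333e-9*I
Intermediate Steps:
1/(-485749 + sqrt(-357284 + E(-357))) = 1/(-485749 + sqrt(-357284 + 689/(-357))) = 1/(-485749 + sqrt(-357284 + 689*(-1/357))) = 1/(-485749 + sqrt(-357284 - 689/357)) = 1/(-485749 + sqrt(-127551077/357)) = 1/(-485749 + I*sqrt(45535734489)/357)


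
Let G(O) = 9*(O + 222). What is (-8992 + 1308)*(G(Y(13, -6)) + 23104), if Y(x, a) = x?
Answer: -193782796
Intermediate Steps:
G(O) = 1998 + 9*O (G(O) = 9*(222 + O) = 1998 + 9*O)
(-8992 + 1308)*(G(Y(13, -6)) + 23104) = (-8992 + 1308)*((1998 + 9*13) + 23104) = -7684*((1998 + 117) + 23104) = -7684*(2115 + 23104) = -7684*25219 = -193782796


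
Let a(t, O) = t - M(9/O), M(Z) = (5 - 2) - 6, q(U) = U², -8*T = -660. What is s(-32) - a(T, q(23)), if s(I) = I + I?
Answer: -299/2 ≈ -149.50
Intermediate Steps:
T = 165/2 (T = -⅛*(-660) = 165/2 ≈ 82.500)
M(Z) = -3 (M(Z) = 3 - 6 = -3)
s(I) = 2*I
a(t, O) = 3 + t (a(t, O) = t - 1*(-3) = t + 3 = 3 + t)
s(-32) - a(T, q(23)) = 2*(-32) - (3 + 165/2) = -64 - 1*171/2 = -64 - 171/2 = -299/2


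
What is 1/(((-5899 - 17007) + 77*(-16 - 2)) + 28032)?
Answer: 1/3740 ≈ 0.00026738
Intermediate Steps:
1/(((-5899 - 17007) + 77*(-16 - 2)) + 28032) = 1/((-22906 + 77*(-18)) + 28032) = 1/((-22906 - 1386) + 28032) = 1/(-24292 + 28032) = 1/3740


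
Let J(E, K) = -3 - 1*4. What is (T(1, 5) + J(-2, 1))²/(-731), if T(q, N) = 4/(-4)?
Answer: -64/731 ≈ -0.087551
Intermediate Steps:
J(E, K) = -7 (J(E, K) = -3 - 4 = -7)
T(q, N) = -1 (T(q, N) = 4*(-¼) = -1)
(T(1, 5) + J(-2, 1))²/(-731) = (-1 - 7)²/(-731) = (-8)²*(-1/731) = 64*(-1/731) = -64/731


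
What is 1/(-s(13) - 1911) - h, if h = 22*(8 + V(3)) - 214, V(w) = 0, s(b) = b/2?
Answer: 145728/3835 ≈ 37.999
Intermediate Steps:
s(b) = b/2 (s(b) = b*(½) = b/2)
h = -38 (h = 22*(8 + 0) - 214 = 22*8 - 214 = 176 - 214 = -38)
1/(-s(13) - 1911) - h = 1/(-13/2 - 1911) - 1*(-38) = 1/(-1*13/2 - 1911) + 38 = 1/(-13/2 - 1911) + 38 = 1/(-3835/2) + 38 = -2/3835 + 38 = 145728/3835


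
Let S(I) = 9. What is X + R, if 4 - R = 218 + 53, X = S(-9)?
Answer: -258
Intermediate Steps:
X = 9
R = -267 (R = 4 - (218 + 53) = 4 - 1*271 = 4 - 271 = -267)
X + R = 9 - 267 = -258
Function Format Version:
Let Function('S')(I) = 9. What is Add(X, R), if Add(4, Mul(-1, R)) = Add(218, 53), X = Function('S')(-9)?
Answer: -258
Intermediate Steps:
X = 9
R = -267 (R = Add(4, Mul(-1, Add(218, 53))) = Add(4, Mul(-1, 271)) = Add(4, -271) = -267)
Add(X, R) = Add(9, -267) = -258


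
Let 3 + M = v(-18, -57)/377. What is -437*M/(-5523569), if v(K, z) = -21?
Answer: -503424/2082385513 ≈ -0.00024175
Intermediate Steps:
M = -1152/377 (M = -3 - 21/377 = -1152/377 ≈ -3.0557)
-437*M/(-5523569) = -437*(-1152/377)/(-5523569) = (503424/377)*(-1/5523569) = -503424/2082385513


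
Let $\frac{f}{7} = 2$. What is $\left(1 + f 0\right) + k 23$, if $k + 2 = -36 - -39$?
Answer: $24$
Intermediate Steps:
$f = 14$ ($f = 7 \cdot 2 = 14$)
$k = 1$ ($k = -2 - -3 = -2 + \left(-36 + 39\right) = -2 + 3 = 1$)
$\left(1 + f 0\right) + k 23 = \left(1 + 14 \cdot 0\right) + 1 \cdot 23 = \left(1 + 0\right) + 23 = 1 + 23 = 24$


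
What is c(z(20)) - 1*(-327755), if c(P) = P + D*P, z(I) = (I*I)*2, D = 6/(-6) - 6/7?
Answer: 2289485/7 ≈ 3.2707e+5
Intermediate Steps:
D = -13/7 (D = 6*(-1/6) - 6*1/7 = -1 - 6/7 = -13/7 ≈ -1.8571)
z(I) = 2*I**2 (z(I) = I**2*2 = 2*I**2)
c(P) = -6*P/7 (c(P) = P - 13*P/7 = -6*P/7)
c(z(20)) - 1*(-327755) = -12*20**2/7 - 1*(-327755) = -12*400/7 + 327755 = -6/7*800 + 327755 = -4800/7 + 327755 = 2289485/7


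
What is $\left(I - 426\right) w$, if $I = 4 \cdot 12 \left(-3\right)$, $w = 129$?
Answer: $-73530$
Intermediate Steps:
$I = -144$ ($I = 48 \left(-3\right) = -144$)
$\left(I - 426\right) w = \left(-144 - 426\right) 129 = \left(-570\right) 129 = -73530$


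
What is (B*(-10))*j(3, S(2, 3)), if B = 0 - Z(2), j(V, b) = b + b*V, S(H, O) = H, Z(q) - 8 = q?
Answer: 800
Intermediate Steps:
Z(q) = 8 + q
j(V, b) = b + V*b
B = -10 (B = 0 - (8 + 2) = 0 - 1*10 = 0 - 10 = -10)
(B*(-10))*j(3, S(2, 3)) = (-10*(-10))*(2*(1 + 3)) = 100*(2*4) = 100*8 = 800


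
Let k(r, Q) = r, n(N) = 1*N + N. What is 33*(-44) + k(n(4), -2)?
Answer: -1444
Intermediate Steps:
n(N) = 2*N (n(N) = N + N = 2*N)
33*(-44) + k(n(4), -2) = 33*(-44) + 2*4 = -1452 + 8 = -1444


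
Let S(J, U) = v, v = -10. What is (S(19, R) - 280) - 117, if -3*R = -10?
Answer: -407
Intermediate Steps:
R = 10/3 (R = -⅓*(-10) = 10/3 ≈ 3.3333)
S(J, U) = -10
(S(19, R) - 280) - 117 = (-10 - 280) - 117 = -290 - 117 = -407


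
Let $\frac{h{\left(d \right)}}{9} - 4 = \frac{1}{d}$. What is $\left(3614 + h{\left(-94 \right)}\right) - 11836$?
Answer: $- \frac{769493}{94} \approx -8186.1$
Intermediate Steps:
$h{\left(d \right)} = 36 + \frac{9}{d}$
$\left(3614 + h{\left(-94 \right)}\right) - 11836 = \left(3614 + \left(36 + \frac{9}{-94}\right)\right) - 11836 = \left(3614 + \left(36 + 9 \left(- \frac{1}{94}\right)\right)\right) - 11836 = \left(3614 + \left(36 - \frac{9}{94}\right)\right) - 11836 = \left(3614 + \frac{3375}{94}\right) - 11836 = \frac{343091}{94} - 11836 = - \frac{769493}{94}$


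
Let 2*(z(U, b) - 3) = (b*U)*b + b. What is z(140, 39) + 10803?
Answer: 234591/2 ≈ 1.1730e+5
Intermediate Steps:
z(U, b) = 3 + b/2 + U*b**2/2 (z(U, b) = 3 + ((b*U)*b + b)/2 = 3 + ((U*b)*b + b)/2 = 3 + (U*b**2 + b)/2 = 3 + (b + U*b**2)/2 = 3 + (b/2 + U*b**2/2) = 3 + b/2 + U*b**2/2)
z(140, 39) + 10803 = (3 + (1/2)*39 + (1/2)*140*39**2) + 10803 = (3 + 39/2 + (1/2)*140*1521) + 10803 = (3 + 39/2 + 106470) + 10803 = 212985/2 + 10803 = 234591/2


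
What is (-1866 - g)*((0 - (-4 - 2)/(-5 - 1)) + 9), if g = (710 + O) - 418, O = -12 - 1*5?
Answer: -17128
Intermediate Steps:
O = -17 (O = -12 - 5 = -17)
g = 275 (g = (710 - 17) - 418 = 693 - 418 = 275)
(-1866 - g)*((0 - (-4 - 2)/(-5 - 1)) + 9) = (-1866 - 1*275)*((0 - (-4 - 2)/(-5 - 1)) + 9) = (-1866 - 275)*((0 - (-6)/(-6)) + 9) = -2141*((0 - (-6)*(-1)/6) + 9) = -2141*((0 - 1*1) + 9) = -2141*((0 - 1) + 9) = -2141*(-1 + 9) = -2141*8 = -17128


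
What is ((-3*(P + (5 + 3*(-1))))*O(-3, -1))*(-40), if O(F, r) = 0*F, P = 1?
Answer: 0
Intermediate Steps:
O(F, r) = 0
((-3*(P + (5 + 3*(-1))))*O(-3, -1))*(-40) = (-3*(1 + (5 + 3*(-1)))*0)*(-40) = (-3*(1 + (5 - 3))*0)*(-40) = (-3*(1 + 2)*0)*(-40) = (-3*3*0)*(-40) = -9*0*(-40) = 0*(-40) = 0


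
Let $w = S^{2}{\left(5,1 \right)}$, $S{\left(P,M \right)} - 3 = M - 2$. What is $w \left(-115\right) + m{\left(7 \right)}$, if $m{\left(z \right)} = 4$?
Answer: $-456$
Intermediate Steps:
$S{\left(P,M \right)} = 1 + M$ ($S{\left(P,M \right)} = 3 + \left(M - 2\right) = 3 + \left(-2 + M\right) = 1 + M$)
$w = 4$ ($w = \left(1 + 1\right)^{2} = 2^{2} = 4$)
$w \left(-115\right) + m{\left(7 \right)} = 4 \left(-115\right) + 4 = -460 + 4 = -456$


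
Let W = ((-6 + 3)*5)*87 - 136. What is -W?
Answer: 1441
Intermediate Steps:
W = -1441 (W = -3*5*87 - 136 = -15*87 - 136 = -1305 - 136 = -1441)
-W = -1*(-1441) = 1441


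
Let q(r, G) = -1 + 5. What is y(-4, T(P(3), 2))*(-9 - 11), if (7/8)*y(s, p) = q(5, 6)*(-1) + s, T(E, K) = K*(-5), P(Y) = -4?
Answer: 1280/7 ≈ 182.86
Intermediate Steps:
q(r, G) = 4
T(E, K) = -5*K
y(s, p) = -32/7 + 8*s/7 (y(s, p) = 8*(4*(-1) + s)/7 = 8*(-4 + s)/7 = -32/7 + 8*s/7)
y(-4, T(P(3), 2))*(-9 - 11) = (-32/7 + (8/7)*(-4))*(-9 - 11) = (-32/7 - 32/7)*(-20) = -64/7*(-20) = 1280/7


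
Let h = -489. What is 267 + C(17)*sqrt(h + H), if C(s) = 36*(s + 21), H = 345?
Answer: 267 + 16416*I ≈ 267.0 + 16416.0*I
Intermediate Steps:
C(s) = 756 + 36*s (C(s) = 36*(21 + s) = 756 + 36*s)
267 + C(17)*sqrt(h + H) = 267 + (756 + 36*17)*sqrt(-489 + 345) = 267 + (756 + 612)*sqrt(-144) = 267 + 1368*(12*I) = 267 + 16416*I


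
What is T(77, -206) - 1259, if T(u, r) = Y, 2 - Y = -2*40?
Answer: -1177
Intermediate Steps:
Y = 82 (Y = 2 - (-2)*40 = 2 - 1*(-80) = 2 + 80 = 82)
T(u, r) = 82
T(77, -206) - 1259 = 82 - 1259 = -1177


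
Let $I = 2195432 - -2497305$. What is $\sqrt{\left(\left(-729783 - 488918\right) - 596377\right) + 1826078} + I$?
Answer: $4692737 + 10 \sqrt{110} \approx 4.6928 \cdot 10^{6}$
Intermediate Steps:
$I = 4692737$ ($I = 2195432 + 2497305 = 4692737$)
$\sqrt{\left(\left(-729783 - 488918\right) - 596377\right) + 1826078} + I = \sqrt{\left(\left(-729783 - 488918\right) - 596377\right) + 1826078} + 4692737 = \sqrt{\left(-1218701 - 596377\right) + 1826078} + 4692737 = \sqrt{-1815078 + 1826078} + 4692737 = \sqrt{11000} + 4692737 = 10 \sqrt{110} + 4692737 = 4692737 + 10 \sqrt{110}$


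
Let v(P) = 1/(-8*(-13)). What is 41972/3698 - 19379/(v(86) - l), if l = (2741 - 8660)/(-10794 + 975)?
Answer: 12201085666366/373348231 ≈ 32680.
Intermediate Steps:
l = 1973/3273 (l = -5919/(-9819) = -5919*(-1/9819) = 1973/3273 ≈ 0.60281)
v(P) = 1/104
41972/3698 - 19379/(v(86) - l) = 41972/3698 - 19379/(1/104 - 1*1973/3273) = 41972*(1/3698) - 19379/(1/104 - 1973/3273) = 20986/1849 - 19379/(-201919/340392) = 20986/1849 - 19379*(-340392/201919) = 20986/1849 + 6596456568/201919 = 12201085666366/373348231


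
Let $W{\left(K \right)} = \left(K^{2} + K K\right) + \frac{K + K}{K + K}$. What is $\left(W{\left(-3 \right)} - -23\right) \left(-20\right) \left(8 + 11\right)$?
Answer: $-15960$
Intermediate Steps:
$W{\left(K \right)} = 1 + 2 K^{2}$ ($W{\left(K \right)} = \left(K^{2} + K^{2}\right) + \frac{2 K}{2 K} = 2 K^{2} + 2 K \frac{1}{2 K} = 2 K^{2} + 1 = 1 + 2 K^{2}$)
$\left(W{\left(-3 \right)} - -23\right) \left(-20\right) \left(8 + 11\right) = \left(\left(1 + 2 \left(-3\right)^{2}\right) - -23\right) \left(-20\right) \left(8 + 11\right) = \left(\left(1 + 2 \cdot 9\right) + 23\right) \left(-20\right) 19 = \left(\left(1 + 18\right) + 23\right) \left(-20\right) 19 = \left(19 + 23\right) \left(-20\right) 19 = 42 \left(-20\right) 19 = \left(-840\right) 19 = -15960$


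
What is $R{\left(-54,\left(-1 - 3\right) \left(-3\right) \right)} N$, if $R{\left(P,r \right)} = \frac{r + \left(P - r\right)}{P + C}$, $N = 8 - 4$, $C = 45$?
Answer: $24$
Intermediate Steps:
$N = 4$
$R{\left(P,r \right)} = \frac{P}{45 + P}$ ($R{\left(P,r \right)} = \frac{r + \left(P - r\right)}{P + 45} = \frac{P}{45 + P}$)
$R{\left(-54,\left(-1 - 3\right) \left(-3\right) \right)} N = - \frac{54}{45 - 54} \cdot 4 = - \frac{54}{-9} \cdot 4 = \left(-54\right) \left(- \frac{1}{9}\right) 4 = 6 \cdot 4 = 24$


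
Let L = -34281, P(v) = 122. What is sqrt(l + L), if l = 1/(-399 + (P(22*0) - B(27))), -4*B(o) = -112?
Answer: I*sqrt(3188990330)/305 ≈ 185.15*I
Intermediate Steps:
B(o) = 28 (B(o) = -1/4*(-112) = 28)
l = -1/305 (l = 1/(-399 + (122 - 1*28)) = 1/(-399 + (122 - 28)) = 1/(-399 + 94) = 1/(-305) = -1/305 ≈ -0.0032787)
sqrt(l + L) = sqrt(-1/305 - 34281) = sqrt(-10455706/305) = I*sqrt(3188990330)/305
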